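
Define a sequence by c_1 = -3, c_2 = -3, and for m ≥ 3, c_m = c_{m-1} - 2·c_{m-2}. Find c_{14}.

Iterate the recurrence:
c_3 = 3; c_4 = 9; c_5 = 3; …; c_{11} = -69; c_{12} = -135; c_{13} = 3; c_{14} = 273.

273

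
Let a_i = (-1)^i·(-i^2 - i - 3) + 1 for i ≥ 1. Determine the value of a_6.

(-1)^6 = 1; -i^2 - i - 3 at i=6 is -45; so a_6 = -44.

-44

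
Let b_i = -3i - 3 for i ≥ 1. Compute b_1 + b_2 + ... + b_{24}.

Over i = 1..24: Σi = 300.
Total = (-3)·300 + (-3)·24 = -972.

-972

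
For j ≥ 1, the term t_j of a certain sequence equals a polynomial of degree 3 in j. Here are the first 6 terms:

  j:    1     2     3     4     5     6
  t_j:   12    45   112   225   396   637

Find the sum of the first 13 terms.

1st diffs: 33, 67, 113, 171, 241.
2nd diffs: 34, 46, 58, 70.
3rd diffs: 12, 12, 12 (constant).
So t_j = 2j^3 + 5j^2 + 4j + 1.
Continuing: …, 960, 1377, 1900, 2541, …, t_{13} = 5292.
Summing j = 1..13 (13 terms) gives 21034.

21034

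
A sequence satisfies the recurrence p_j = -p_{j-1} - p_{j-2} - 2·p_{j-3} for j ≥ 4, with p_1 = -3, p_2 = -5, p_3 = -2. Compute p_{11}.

Applying the relation repeatedly:
p_4 = 13, p_5 = -1, p_6 = -8, p_7 = -17, p_8 = 27, p_9 = 6, p_{10} = 1, p_{11} = -61.

-61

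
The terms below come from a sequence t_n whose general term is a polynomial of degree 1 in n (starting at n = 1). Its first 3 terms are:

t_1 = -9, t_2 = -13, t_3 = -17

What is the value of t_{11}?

1st diffs: -4, -4 (constant).
So t_n = -4n - 5.
Evaluating at n = 11 gives t_{11} = -49.

-49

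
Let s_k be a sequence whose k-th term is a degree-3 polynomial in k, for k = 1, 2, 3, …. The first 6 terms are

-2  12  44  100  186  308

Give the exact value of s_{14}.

3300

1st diffs: 14, 32, 56, 86, 122.
2nd diffs: 18, 24, 30, 36.
3rd diffs: 6, 6, 6 (constant).
Newton forward-difference form: s_k = -2 + 14·C(k-1,1) + 18·C(k-1,2) + 6·C(k-1,3).
At k = 14: k-1 = 13, so s_{14} = -2 + 182 + 1404 + 1716 = 3300.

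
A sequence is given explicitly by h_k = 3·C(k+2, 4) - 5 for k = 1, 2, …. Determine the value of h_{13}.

C(15, 4) = 1365, so h_{13} = 4090.

4090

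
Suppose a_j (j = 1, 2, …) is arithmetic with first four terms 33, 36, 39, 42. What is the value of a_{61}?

Common difference d = 3.
a_j = 33 + (j - 1)·3.
a_{61} = 33 + 60·3 = 213.

213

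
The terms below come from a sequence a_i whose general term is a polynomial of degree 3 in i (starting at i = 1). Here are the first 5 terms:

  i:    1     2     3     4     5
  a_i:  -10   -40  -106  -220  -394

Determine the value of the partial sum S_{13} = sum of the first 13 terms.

1st diffs: -30, -66, -114, -174.
2nd diffs: -36, -48, -60.
3rd diffs: -12, -12 (constant).
Newton forward-difference form: a_i = -10 + (-30)·C(i-1,1) + (-36)·C(i-1,2) + (-12)·C(i-1,3).
Continuing: …, -640, -970, -1396, -1930, …, a_{13} = -5386.
Summing i = 1..13 (13 terms) gives -21346.

-21346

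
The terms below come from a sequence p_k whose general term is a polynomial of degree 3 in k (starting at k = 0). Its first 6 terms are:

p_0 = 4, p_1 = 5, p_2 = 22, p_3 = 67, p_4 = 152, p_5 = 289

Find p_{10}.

2174

1st diffs: 1, 17, 45, 85, 137.
2nd diffs: 16, 28, 40, 52.
3rd diffs: 12, 12, 12 (constant).
Newton forward-difference form: p_k = 4 + 1·C(k,1) + 16·C(k,2) + 12·C(k,3).
At k = 10: k = 10, so p_{10} = 4 + 10 + 720 + 1440 = 2174.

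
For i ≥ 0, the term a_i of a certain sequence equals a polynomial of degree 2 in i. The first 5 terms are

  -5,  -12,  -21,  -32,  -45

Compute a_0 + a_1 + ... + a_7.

-348

1st diffs: -7, -9, -11, -13.
2nd diffs: -2, -2, -2 (constant).
So a_i = -i^2 - 6i - 5.
Continuing: -60, -77, -96.
Summing i = 0..7 (8 terms) gives -348.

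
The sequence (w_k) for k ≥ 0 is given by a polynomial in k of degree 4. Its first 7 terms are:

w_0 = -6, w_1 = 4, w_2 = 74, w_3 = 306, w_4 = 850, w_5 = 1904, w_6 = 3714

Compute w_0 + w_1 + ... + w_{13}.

1st diffs: 10, 70, 232, 544, 1054, 1810.
2nd diffs: 60, 162, 312, 510, 756.
3rd diffs: 102, 150, 198, 246.
4th diffs: 48, 48, 48 (constant).
Newton forward-difference form: w_k = -6 + 10·C(k,1) + 60·C(k,2) + 102·C(k,3) + 48·C(k,4).
Continuing: …, 6574, 10826, 16860, 25114, …, w_{13} = 68296.
Summing k = 0..13 (14 terms) gives 220864.

220864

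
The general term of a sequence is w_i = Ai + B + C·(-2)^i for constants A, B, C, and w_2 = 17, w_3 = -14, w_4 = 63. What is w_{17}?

-393136

At i = 2, 3, 4: 2A + B + 4C = 17; 3A + B - 8C = -14; 4A + B + 16C = 63.
Subtracting the first from the second: A - 12C = -31.
Subtracting the second from the third: A + 24C = 77.
Solving: C = 3, A = 5, then B = -5.
Therefore w_{17} = 85 + (-5) + 3·(-131072) = -393136.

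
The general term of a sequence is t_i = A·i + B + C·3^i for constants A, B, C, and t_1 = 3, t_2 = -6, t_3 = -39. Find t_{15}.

Write the equations: A + B + 3C = 3; 2A + B + 9C = -6; 3A + B + 27C = -39.
Subtracting the first from the second: A + 6C = -9.
Subtracting the second from the third: A + 18C = -33.
Solving: C = -2, A = 3, then B = 6.
Hence t_{15} = 3·15 + 6 + (-2)·14348907 = -28697763.

-28697763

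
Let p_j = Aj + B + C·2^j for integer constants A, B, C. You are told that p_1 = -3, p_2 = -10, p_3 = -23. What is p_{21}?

The three given values yield: A + B + 2C = -3; 2A + B + 4C = -10; 3A + B + 8C = -23.
Subtracting the first from the second: A + 2C = -7.
Subtracting the second from the third: A + 4C = -13.
Solving: C = -3, A = -1, then B = 4.
Hence p_{21} = -1·21 + 4 + (-3)·2097152 = -6291473.

-6291473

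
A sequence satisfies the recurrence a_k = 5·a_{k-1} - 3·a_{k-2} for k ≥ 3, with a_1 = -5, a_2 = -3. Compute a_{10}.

Iterate the recurrence:
a_3 = 0; a_4 = 9; a_5 = 45; a_6 = 198; a_7 = 855; a_8 = 3681; a_9 = 15840; a_{10} = 68157.

68157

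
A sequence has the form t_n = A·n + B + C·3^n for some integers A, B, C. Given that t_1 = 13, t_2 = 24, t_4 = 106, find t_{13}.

Write the equations: A + B + 3C = 13; 2A + B + 9C = 24; 4A + B + 81C = 106.
Subtracting the first from the second: A + 6C = 11.
Subtracting the second from the third: 2A + 72C = 82.
Solving: C = 1, A = 5, then B = 5.
Therefore t_{13} = 65 + 5 + 1·1594323 = 1594393.

1594393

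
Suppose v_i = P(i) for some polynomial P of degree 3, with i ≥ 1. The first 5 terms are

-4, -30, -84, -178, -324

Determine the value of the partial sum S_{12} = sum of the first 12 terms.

-13864

1st diffs: -26, -54, -94, -146.
2nd diffs: -28, -40, -52.
3rd diffs: -12, -12 (constant).
Newton forward-difference form: v_i = -4 + (-26)·C(i-1,1) + (-28)·C(i-1,2) + (-12)·C(i-1,3).
Continuing: …, -534, -820, -1194, -1668, …, v_{12} = -3810.
Summing i = 1..12 (12 terms) gives -13864.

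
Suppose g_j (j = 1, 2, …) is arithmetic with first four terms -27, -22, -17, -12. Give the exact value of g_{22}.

78

Common difference d = 5.
g_j = -27 + (j - 1)·5.
g_{22} = -27 + 21·5 = 78.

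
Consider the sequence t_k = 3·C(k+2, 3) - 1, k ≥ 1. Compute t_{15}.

C(17, 3) = 680, so t_{15} = 2039.

2039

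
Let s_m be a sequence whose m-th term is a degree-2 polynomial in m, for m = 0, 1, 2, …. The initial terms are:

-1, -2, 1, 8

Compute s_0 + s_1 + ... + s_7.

1st diffs: -1, 3, 7.
2nd diffs: 4, 4 (constant).
Newton forward-difference form: s_m = -1 + (-1)·C(m,1) + 4·C(m,2).
Continuing: 19, 34, 53, 76.
Summing m = 0..7 (8 terms) gives 188.

188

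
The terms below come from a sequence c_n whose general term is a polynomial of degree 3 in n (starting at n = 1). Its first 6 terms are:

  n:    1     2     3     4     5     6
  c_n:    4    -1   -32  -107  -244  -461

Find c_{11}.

-3376

1st diffs: -5, -31, -75, -137, -217.
2nd diffs: -26, -44, -62, -80.
3rd diffs: -18, -18, -18 (constant).
Newton forward-difference form: c_n = 4 + (-5)·C(n-1,1) + (-26)·C(n-1,2) + (-18)·C(n-1,3).
At n = 11: n-1 = 10, so c_{11} = 4 - 50 - 1170 - 2160 = -3376.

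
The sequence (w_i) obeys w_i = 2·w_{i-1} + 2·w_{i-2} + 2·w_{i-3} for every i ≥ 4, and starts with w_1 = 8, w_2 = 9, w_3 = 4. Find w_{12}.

Applying the relation repeatedly:
w_4 = 42  w_5 = 110  w_6 = 312  w_7 = 928  w_8 = 2700  w_9 = 7880  w_{10} = 23016  w_{11} = 67192  w_{12} = 196176.

196176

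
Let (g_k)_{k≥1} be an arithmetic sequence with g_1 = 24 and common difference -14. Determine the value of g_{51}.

g_k = 24 + (k - 1)·(-14).
g_{51} = 24 + 50·(-14) = -676.

-676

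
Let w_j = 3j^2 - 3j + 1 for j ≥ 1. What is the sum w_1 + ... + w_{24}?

Over j = 1..24: Σj = 300, Σj² = 4900.
Total = (3)·4900 + (-3)·300 + (1)·24 = 13824.

13824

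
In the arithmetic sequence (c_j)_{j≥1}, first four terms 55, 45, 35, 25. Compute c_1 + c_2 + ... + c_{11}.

55

Common difference d = -10.
c_j = 55 + (j - 1)·(-10).
c_{11} = -45; S = 11·(55 + (-45))/2 = 55.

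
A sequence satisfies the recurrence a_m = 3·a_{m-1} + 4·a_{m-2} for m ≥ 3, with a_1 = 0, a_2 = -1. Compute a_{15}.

-53687091

Applying the relation repeatedly:
a_3 = -3;  a_4 = -13;  a_5 = -51;  …;  a_{12} = -838861;  a_{13} = -3355443;  a_{14} = -13421773;  a_{15} = -53687091.
(Characteristic roots are 4 and -1.)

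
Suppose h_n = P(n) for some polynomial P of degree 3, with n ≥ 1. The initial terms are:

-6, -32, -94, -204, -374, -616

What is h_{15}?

1st diffs: -26, -62, -110, -170, -242.
2nd diffs: -36, -48, -60, -72.
3rd diffs: -12, -12, -12 (constant).
Newton forward-difference form: h_n = -6 + (-26)·C(n-1,1) + (-36)·C(n-1,2) + (-12)·C(n-1,3).
At n = 15: n-1 = 14, so h_{15} = -6 - 364 - 3276 - 4368 = -8014.

-8014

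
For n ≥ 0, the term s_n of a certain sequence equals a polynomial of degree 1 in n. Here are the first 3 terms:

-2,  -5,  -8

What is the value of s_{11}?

1st diffs: -3, -3 (constant).
So s_n = -3n - 2.
Evaluating at n = 11 gives s_{11} = -35.

-35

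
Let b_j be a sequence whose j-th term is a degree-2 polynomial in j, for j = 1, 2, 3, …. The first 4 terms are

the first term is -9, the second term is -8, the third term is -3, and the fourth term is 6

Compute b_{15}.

1st diffs: 1, 5, 9.
2nd diffs: 4, 4 (constant).
So b_j = 2j^2 - 5j - 6.
Evaluating at j = 15 gives b_{15} = 369.

369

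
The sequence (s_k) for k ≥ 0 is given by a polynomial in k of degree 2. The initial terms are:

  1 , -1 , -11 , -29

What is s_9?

1st diffs: -2, -10, -18.
2nd diffs: -8, -8 (constant).
So s_k = -4k^2 + 2k + 1.
Evaluating at k = 9 gives s_9 = -305.

-305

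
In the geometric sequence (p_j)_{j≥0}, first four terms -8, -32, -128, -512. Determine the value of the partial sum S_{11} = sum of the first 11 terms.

Common ratio r = 4.
p_j = (-8)·4^(j-0).
S = (-8)·(4^11 - 1)/(4 - 1) = (-8)·(4194304 - 1)/(3) = -11184808.

-11184808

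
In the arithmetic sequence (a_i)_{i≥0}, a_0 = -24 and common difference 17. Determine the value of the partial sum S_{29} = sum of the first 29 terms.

6206

a_i = -24 + (i - 0)·17.
a_{28} = 452; S = 29·(-24 + 452)/2 = 6206.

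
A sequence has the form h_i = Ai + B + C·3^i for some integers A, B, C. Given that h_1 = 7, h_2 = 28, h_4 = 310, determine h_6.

Plug in i = 1, 2, 4: A + B + 3C = 7; 2A + B + 9C = 28; 4A + B + 81C = 310.
Subtracting the first from the second: A + 6C = 21.
Subtracting the second from the third: 2A + 72C = 282.
Solving: C = 4, A = -3, then B = -2.
So h_i = -3·i + (-2) + 4·3^i; at i=6 this is 2896.

2896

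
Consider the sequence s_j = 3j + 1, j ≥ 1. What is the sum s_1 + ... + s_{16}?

424

Over j = 1..16: Σj = 136.
Total = (3)·136 + (1)·16 = 424.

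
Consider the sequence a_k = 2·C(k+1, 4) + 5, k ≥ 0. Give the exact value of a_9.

C(10, 4) = 210, so a_9 = 425.

425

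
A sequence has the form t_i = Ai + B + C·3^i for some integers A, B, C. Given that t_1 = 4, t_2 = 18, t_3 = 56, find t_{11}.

The three given values yield: A + B + 3C = 4; 2A + B + 9C = 18; 3A + B + 27C = 56.
Subtracting the first from the second: A + 6C = 14.
Subtracting the second from the third: A + 18C = 38.
Solving: C = 2, A = 2, then B = -4.
Therefore t_{11} = 22 + (-4) + 2·177147 = 354312.

354312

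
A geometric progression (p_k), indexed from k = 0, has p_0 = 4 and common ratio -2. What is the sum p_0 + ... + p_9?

p_k = 4·(-2)^(k-0).
S = 4·((-2)^10 - 1)/(-2 - 1) = 4·(1024 - 1)/(-3) = -1364.

-1364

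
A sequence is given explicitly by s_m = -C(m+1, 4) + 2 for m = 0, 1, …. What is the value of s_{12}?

-713

C(13, 4) = 715, so s_{12} = -713.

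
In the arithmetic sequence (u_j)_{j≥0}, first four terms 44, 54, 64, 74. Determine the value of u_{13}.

174

Common difference d = 10.
u_j = 44 + (j - 0)·10.
u_{13} = 44 + 13·10 = 174.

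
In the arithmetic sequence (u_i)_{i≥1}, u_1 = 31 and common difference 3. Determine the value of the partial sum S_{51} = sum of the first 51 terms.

u_i = 31 + (i - 1)·3.
u_{51} = 181; S = 51·(31 + 181)/2 = 5406.

5406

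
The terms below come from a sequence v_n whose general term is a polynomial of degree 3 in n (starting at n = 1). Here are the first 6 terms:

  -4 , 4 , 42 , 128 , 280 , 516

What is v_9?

1st diffs: 8, 38, 86, 152, 236.
2nd diffs: 30, 48, 66, 84.
3rd diffs: 18, 18, 18 (constant).
Newton forward-difference form: v_n = -4 + 8·C(n-1,1) + 30·C(n-1,2) + 18·C(n-1,3).
At n = 9: n-1 = 8, so v_9 = -4 + 64 + 840 + 1008 = 1908.

1908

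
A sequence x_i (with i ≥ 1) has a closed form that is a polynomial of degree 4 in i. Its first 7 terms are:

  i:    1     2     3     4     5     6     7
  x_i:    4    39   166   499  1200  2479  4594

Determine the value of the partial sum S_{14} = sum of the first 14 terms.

246939

1st diffs: 35, 127, 333, 701, 1279, 2115.
2nd diffs: 92, 206, 368, 578, 836.
3rd diffs: 114, 162, 210, 258.
4th diffs: 48, 48, 48 (constant).
Newton forward-difference form: x_i = 4 + 35·C(i-1,1) + 92·C(i-1,2) + 114·C(i-1,3) + 48·C(i-1,4).
Continuing: …, 7851, 12604, 19255, 28254, …, x_{14} = 74559.
Summing i = 1..14 (14 terms) gives 246939.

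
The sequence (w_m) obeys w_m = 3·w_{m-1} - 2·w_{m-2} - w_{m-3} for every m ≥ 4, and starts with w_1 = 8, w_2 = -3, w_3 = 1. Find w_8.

Iterate the recurrence:
w_4 = 1; w_5 = 4; w_6 = 9; w_7 = 18; w_8 = 32.

32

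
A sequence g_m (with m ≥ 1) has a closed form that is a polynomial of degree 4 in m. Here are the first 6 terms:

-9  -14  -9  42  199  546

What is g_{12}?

1st diffs: -5, 5, 51, 157, 347.
2nd diffs: 10, 46, 106, 190.
3rd diffs: 36, 60, 84.
4th diffs: 24, 24 (constant).
So g_m = m^4 - 4m^3 + 4m^2 - 4m - 6.
Evaluating at m = 12 gives g_{12} = 14346.

14346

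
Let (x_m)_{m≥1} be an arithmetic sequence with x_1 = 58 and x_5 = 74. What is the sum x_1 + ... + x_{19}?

Common difference d = (74 - 58) / (5 - 1) = 4.
x_m = 58 + (m - 1)·4.
x_{19} = 130; S = 19·(58 + 130)/2 = 1786.

1786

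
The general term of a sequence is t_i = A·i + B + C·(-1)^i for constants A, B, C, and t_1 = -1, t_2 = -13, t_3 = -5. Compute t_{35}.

Plug in i = 1, 2, 3: A + B - C = -1; 2A + B + C = -13; 3A + B - C = -5.
Subtracting the first from the second: A + 2C = -12.
Subtracting the second from the third: A - 2C = 8.
Solving: C = -5, A = -2, then B = -4.
Hence t_{35} = -2·35 + (-4) + (-5)·(-1) = -69.

-69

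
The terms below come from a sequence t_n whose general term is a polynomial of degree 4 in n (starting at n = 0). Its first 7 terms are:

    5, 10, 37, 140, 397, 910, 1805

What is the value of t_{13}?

34390

1st diffs: 5, 27, 103, 257, 513, 895.
2nd diffs: 22, 76, 154, 256, 382.
3rd diffs: 54, 78, 102, 126.
4th diffs: 24, 24, 24 (constant).
Newton forward-difference form: t_n = 5 + 5·C(n,1) + 22·C(n,2) + 54·C(n,3) + 24·C(n,4).
At n = 13: n = 13, so t_{13} = 5 + 65 + 1716 + 15444 + 17160 = 34390.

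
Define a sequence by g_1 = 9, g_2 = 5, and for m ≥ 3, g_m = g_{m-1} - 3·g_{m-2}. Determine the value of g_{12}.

g_3 = -22  g_4 = -37  g_5 = 29  g_6 = 140  g_7 = 53  g_8 = -367  g_9 = -526  g_{10} = 575  g_{11} = 2153  g_{12} = 428.

428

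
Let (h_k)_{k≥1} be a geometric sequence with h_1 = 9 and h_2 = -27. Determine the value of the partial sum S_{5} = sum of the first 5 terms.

Common ratio r = -3.
h_k = 9·(-3)^(k-1).
S = 9·((-3)^5 - 1)/(-3 - 1) = 9·(-243 - 1)/(-4) = 549.

549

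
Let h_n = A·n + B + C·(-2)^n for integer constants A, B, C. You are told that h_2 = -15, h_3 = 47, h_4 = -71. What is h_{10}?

The three given values yield: 2A + B + 4C = -15; 3A + B - 8C = 47; 4A + B + 16C = -71.
Subtracting the first from the second: A - 12C = 62.
Subtracting the second from the third: A + 24C = -118.
Solving: C = -5, A = 2, then B = 1.
So h_n = 2·n + 1 + (-5)·(-2)^n; at n=10 this is -5099.

-5099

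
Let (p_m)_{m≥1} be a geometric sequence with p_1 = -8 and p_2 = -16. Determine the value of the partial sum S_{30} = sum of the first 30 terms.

Common ratio r = 2.
p_m = (-8)·2^(m-1).
S = (-8)·(2^30 - 1)/(2 - 1) = (-8)·(1073741824 - 1)/(1) = -8589934584.

-8589934584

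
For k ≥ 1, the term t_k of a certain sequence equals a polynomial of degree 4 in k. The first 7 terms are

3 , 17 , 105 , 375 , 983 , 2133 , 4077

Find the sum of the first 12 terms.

1st diffs: 14, 88, 270, 608, 1150, 1944.
2nd diffs: 74, 182, 338, 542, 794.
3rd diffs: 108, 156, 204, 252.
4th diffs: 48, 48, 48 (constant).
Newton forward-difference form: t_k = 3 + 14·C(k-1,1) + 74·C(k-1,2) + 108·C(k-1,3) + 48·C(k-1,4).
Continuing: …, 7115, 11595, 17913, 26513, …, t_{12} = 37887.
Summing k = 1..12 (12 terms) gives 108716.

108716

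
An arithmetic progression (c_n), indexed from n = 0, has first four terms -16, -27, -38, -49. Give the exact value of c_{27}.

-313

Common difference d = -11.
c_n = -16 + (n - 0)·(-11).
c_{27} = -16 + 27·(-11) = -313.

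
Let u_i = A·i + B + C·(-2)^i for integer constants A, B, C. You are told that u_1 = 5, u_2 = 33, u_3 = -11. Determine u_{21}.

-8388515

The three given values yield: A + B - 2C = 5; 2A + B + 4C = 33; 3A + B - 8C = -11.
Subtracting the first from the second: A + 6C = 28.
Subtracting the second from the third: A - 12C = -44.
Solving: C = 4, A = 4, then B = 9.
So u_i = 4·i + 9 + 4·(-2)^i; at i=21 this is -8388515.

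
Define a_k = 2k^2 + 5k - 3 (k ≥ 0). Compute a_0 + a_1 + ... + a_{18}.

5016

Over k = 0..18: Σk = 171, Σk² = 2109.
Total = (2)·2109 + (5)·171 + (-3)·19 = 5016.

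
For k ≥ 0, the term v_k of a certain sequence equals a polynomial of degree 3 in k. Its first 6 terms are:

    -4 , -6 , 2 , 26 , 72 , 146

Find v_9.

842

1st diffs: -2, 8, 24, 46, 74.
2nd diffs: 10, 16, 22, 28.
3rd diffs: 6, 6, 6 (constant).
Newton forward-difference form: v_k = -4 + (-2)·C(k,1) + 10·C(k,2) + 6·C(k,3).
At k = 9: k = 9, so v_9 = -4 - 18 + 360 + 504 = 842.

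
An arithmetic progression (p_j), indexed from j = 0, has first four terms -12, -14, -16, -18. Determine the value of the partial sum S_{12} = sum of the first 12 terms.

Common difference d = -2.
p_j = -12 + (j - 0)·(-2).
p_{11} = -34; S = 12·(-12 + (-34))/2 = -276.

-276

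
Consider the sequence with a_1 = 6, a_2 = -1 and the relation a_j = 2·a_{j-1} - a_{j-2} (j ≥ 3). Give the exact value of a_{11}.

-64

Iterate the recurrence:
a_3 = -8, a_4 = -15, a_5 = -22, a_6 = -29, a_7 = -36, a_8 = -43, a_9 = -50, a_{10} = -57, a_{11} = -64.
(Characteristic roots are 1 and 1.)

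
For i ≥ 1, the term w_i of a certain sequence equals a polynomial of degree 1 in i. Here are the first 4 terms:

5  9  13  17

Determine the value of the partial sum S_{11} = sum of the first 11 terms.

1st diffs: 4, 4, 4 (constant).
So w_i = 4i + 1.
Continuing: …, 21, 25, 29, 33, …, w_{11} = 45.
Summing i = 1..11 (11 terms) gives 275.

275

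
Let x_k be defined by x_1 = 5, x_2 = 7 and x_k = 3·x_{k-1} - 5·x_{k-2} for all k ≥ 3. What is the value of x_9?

Step forward from the initial values:
x_3 = -4; x_4 = -47; x_5 = -121; x_6 = -128; x_7 = 221; x_8 = 1303; x_9 = 2804.

2804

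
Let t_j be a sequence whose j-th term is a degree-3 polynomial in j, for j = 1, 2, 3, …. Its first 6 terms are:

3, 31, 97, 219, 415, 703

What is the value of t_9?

2299

1st diffs: 28, 66, 122, 196, 288.
2nd diffs: 38, 56, 74, 92.
3rd diffs: 18, 18, 18 (constant).
Newton forward-difference form: t_j = 3 + 28·C(j-1,1) + 38·C(j-1,2) + 18·C(j-1,3).
At j = 9: j-1 = 8, so t_9 = 3 + 224 + 1064 + 1008 = 2299.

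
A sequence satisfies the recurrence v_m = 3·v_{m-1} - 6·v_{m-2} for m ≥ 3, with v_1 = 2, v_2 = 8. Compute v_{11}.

Iterate the recurrence:
v_3 = 12;  v_4 = -12;  v_5 = -108;  v_6 = -252;  v_7 = -108;  v_8 = 1188;  v_9 = 4212;  v_{10} = 5508;  v_{11} = -8748.

-8748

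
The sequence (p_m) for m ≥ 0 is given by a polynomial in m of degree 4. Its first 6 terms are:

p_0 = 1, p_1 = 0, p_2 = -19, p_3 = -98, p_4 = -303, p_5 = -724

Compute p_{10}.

-10899

1st diffs: -1, -19, -79, -205, -421.
2nd diffs: -18, -60, -126, -216.
3rd diffs: -42, -66, -90.
4th diffs: -24, -24 (constant).
Newton forward-difference form: p_m = 1 + (-1)·C(m,1) + (-18)·C(m,2) + (-42)·C(m,3) + (-24)·C(m,4).
At m = 10: m = 10, so p_{10} = 1 - 10 - 810 - 5040 - 5040 = -10899.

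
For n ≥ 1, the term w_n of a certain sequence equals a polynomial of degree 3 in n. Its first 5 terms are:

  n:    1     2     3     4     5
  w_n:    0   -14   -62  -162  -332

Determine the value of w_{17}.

-14384

1st diffs: -14, -48, -100, -170.
2nd diffs: -34, -52, -70.
3rd diffs: -18, -18 (constant).
Newton forward-difference form: w_n = (-14)·C(n-1,1) + (-34)·C(n-1,2) + (-18)·C(n-1,3).
At n = 17: n-1 = 16, so w_{17} = -224 - 4080 - 10080 = -14384.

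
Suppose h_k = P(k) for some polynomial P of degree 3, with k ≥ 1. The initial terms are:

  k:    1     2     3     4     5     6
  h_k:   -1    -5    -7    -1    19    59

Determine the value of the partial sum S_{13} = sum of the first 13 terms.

1st diffs: -4, -2, 6, 20, 40.
2nd diffs: 2, 8, 14, 20.
3rd diffs: 6, 6, 6 (constant).
Newton forward-difference form: h_k = -1 + (-4)·C(k-1,1) + 2·C(k-1,2) + 6·C(k-1,3).
Continuing: …, 125, 223, 359, 539, …, h_{13} = 1403.
Summing k = 1..13 (13 terms) gives 4537.

4537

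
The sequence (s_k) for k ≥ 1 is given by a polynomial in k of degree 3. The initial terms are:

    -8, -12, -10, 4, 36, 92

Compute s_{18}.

4820

1st diffs: -4, 2, 14, 32, 56.
2nd diffs: 6, 12, 18, 24.
3rd diffs: 6, 6, 6 (constant).
Newton forward-difference form: s_k = -8 + (-4)·C(k-1,1) + 6·C(k-1,2) + 6·C(k-1,3).
At k = 18: k-1 = 17, so s_{18} = -8 - 68 + 816 + 4080 = 4820.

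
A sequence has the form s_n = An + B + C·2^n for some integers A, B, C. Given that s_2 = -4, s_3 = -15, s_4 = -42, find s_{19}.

Plug in n = 2, 3, 4: 2A + B + 4C = -4; 3A + B + 8C = -15; 4A + B + 16C = -42.
Subtracting the first from the second: A + 4C = -11.
Subtracting the second from the third: A + 8C = -27.
Solving: C = -4, A = 5, then B = 2.
Therefore s_{19} = 95 + 2 + (-4)·524288 = -2097055.

-2097055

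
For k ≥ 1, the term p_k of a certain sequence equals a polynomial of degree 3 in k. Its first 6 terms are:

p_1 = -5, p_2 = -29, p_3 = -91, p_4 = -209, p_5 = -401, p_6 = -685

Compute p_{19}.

-20939

1st diffs: -24, -62, -118, -192, -284.
2nd diffs: -38, -56, -74, -92.
3rd diffs: -18, -18, -18 (constant).
So p_k = -3k^3 - k^2 - 1.
Evaluating at k = 19 gives p_{19} = -20939.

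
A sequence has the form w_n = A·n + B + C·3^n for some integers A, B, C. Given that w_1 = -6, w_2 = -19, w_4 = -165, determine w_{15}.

-28697828

Write the equations: A + B + 3C = -6; 2A + B + 9C = -19; 4A + B + 81C = -165.
Subtracting the first from the second: A + 6C = -13.
Subtracting the second from the third: 2A + 72C = -146.
Solving: C = -2, A = -1, then B = 1.
Hence w_{15} = -1·15 + 1 + (-2)·14348907 = -28697828.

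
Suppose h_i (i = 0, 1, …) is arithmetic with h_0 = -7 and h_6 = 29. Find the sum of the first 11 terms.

253

Common difference d = (29 - (-7)) / (6 - 0) = 6.
h_i = -7 + (i - 0)·6.
h_{10} = 53; S = 11·(-7 + 53)/2 = 253.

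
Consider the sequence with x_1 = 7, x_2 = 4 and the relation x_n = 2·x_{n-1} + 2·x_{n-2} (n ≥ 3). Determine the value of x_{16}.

9288448

Applying the relation repeatedly:
x_3 = 22; x_4 = 52; x_5 = 148; …; x_{13} = 455488; x_{14} = 1244416; x_{15} = 3399808; x_{16} = 9288448.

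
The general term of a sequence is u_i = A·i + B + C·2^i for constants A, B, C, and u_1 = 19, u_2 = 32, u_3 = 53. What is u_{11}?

8253

Write the equations: A + B + 2C = 19; 2A + B + 4C = 32; 3A + B + 8C = 53.
Subtracting the first from the second: A + 2C = 13.
Subtracting the second from the third: A + 4C = 21.
Solving: C = 4, A = 5, then B = 6.
So u_i = 5·i + 6 + 4·2^i; at i=11 this is 8253.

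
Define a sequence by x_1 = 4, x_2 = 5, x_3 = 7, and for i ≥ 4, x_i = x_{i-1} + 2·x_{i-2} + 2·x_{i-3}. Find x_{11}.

Step forward from the initial values:
x_4 = 25  x_5 = 49  x_6 = 113  x_7 = 261  x_8 = 585  x_9 = 1333  x_{10} = 3025  x_{11} = 6861.

6861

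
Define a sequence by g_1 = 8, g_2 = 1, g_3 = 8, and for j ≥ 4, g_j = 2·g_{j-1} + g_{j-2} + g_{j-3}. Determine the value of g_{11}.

16223

Iterate the recurrence:
g_4 = 25; g_5 = 59; g_6 = 151; g_7 = 386; g_8 = 982; g_9 = 2501; g_{10} = 6370; g_{11} = 16223.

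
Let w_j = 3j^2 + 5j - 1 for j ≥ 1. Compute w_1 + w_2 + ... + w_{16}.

Over j = 1..16: Σj = 136, Σj² = 1496.
Total = (3)·1496 + (5)·136 + (-1)·16 = 5152.

5152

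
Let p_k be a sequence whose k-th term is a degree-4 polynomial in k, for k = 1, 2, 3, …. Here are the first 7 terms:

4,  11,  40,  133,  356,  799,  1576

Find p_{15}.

1st diffs: 7, 29, 93, 223, 443, 777.
2nd diffs: 22, 64, 130, 220, 334.
3rd diffs: 42, 66, 90, 114.
4th diffs: 24, 24, 24 (constant).
Newton forward-difference form: p_k = 4 + 7·C(k-1,1) + 22·C(k-1,2) + 42·C(k-1,3) + 24·C(k-1,4).
At k = 15: k-1 = 14, so p_{15} = 4 + 98 + 2002 + 15288 + 24024 = 41416.

41416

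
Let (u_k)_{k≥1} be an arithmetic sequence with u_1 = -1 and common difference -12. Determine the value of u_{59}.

-697

u_k = -1 + (k - 1)·(-12).
u_{59} = -1 + 58·(-12) = -697.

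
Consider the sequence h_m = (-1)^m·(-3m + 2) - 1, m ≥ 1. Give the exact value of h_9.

24

(-1)^9 = -1; -3m + 2 at m=9 is -25; so h_9 = 24.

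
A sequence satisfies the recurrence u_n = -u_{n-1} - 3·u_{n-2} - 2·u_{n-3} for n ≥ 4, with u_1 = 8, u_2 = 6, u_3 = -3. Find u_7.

-93

Iterate the recurrence:
u_4 = -31, u_5 = 28, u_6 = 71, u_7 = -93.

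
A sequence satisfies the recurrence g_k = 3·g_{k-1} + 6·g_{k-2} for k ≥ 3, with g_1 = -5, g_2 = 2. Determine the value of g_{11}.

Step forward from the initial values:
g_3 = -24;  g_4 = -60;  g_5 = -324;  g_6 = -1332;  g_7 = -5940;  g_8 = -25812;  g_9 = -113076;  g_{10} = -494100;  g_{11} = -2160756.

-2160756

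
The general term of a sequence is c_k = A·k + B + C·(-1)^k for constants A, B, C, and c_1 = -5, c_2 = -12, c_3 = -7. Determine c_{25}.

-29

Write the equations: A + B - C = -5; 2A + B + C = -12; 3A + B - C = -7.
Subtracting the first from the second: A + 2C = -7.
Subtracting the second from the third: A - 2C = 5.
Solving: C = -3, A = -1, then B = -7.
Therefore c_{25} = -25 + (-7) + (-3)·(-1) = -29.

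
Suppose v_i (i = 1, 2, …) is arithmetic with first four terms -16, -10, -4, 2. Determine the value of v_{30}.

Common difference d = 6.
v_i = -16 + (i - 1)·6.
v_{30} = -16 + 29·6 = 158.

158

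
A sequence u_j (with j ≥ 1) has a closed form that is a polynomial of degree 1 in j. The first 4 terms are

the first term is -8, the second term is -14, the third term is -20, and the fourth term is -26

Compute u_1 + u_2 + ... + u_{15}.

1st diffs: -6, -6, -6 (constant).
So u_j = -6j - 2.
Continuing: …, -32, -38, -44, -50, …, u_{15} = -92.
Summing j = 1..15 (15 terms) gives -750.

-750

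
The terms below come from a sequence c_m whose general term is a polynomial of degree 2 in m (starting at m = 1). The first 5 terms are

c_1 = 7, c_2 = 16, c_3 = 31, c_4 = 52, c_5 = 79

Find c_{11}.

367

1st diffs: 9, 15, 21, 27.
2nd diffs: 6, 6, 6 (constant).
Newton forward-difference form: c_m = 7 + 9·C(m-1,1) + 6·C(m-1,2).
At m = 11: m-1 = 10, so c_{11} = 7 + 90 + 270 = 367.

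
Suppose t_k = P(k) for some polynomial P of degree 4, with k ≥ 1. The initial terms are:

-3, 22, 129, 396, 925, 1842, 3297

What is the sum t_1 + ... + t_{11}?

51700

1st diffs: 25, 107, 267, 529, 917, 1455.
2nd diffs: 82, 160, 262, 388, 538.
3rd diffs: 78, 102, 126, 150.
4th diffs: 24, 24, 24 (constant).
Newton forward-difference form: t_k = -3 + 25·C(k-1,1) + 82·C(k-1,2) + 78·C(k-1,3) + 24·C(k-1,4).
Continuing: 5464, 8541, 12750, 18337.
Summing k = 1..11 (11 terms) gives 51700.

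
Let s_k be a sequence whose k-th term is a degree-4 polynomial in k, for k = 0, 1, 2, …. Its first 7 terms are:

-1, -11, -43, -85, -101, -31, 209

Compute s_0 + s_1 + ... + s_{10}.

1st diffs: -10, -32, -42, -16, 70, 240.
2nd diffs: -22, -10, 26, 86, 170.
3rd diffs: 12, 36, 60, 84.
4th diffs: 24, 24, 24 (constant).
Newton forward-difference form: s_k = -1 + (-10)·C(k,1) + (-22)·C(k,2) + 12·C(k,3) + 24·C(k,4).
Continuing: 727, 1655, 3149, 5389.
Summing k = 0..10 (11 terms) gives 10857.

10857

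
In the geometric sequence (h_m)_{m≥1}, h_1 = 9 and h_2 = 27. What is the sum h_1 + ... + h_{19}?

5230176597

Common ratio r = 3.
h_m = 9·3^(m-1).
S = 9·(3^19 - 1)/(3 - 1) = 9·(1162261467 - 1)/(2) = 5230176597.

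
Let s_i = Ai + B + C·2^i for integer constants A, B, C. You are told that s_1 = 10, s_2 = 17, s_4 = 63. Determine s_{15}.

131060

At i = 1, 2, 4: A + B + 2C = 10; 2A + B + 4C = 17; 4A + B + 16C = 63.
Subtracting the first from the second: A + 2C = 7.
Subtracting the second from the third: 2A + 12C = 46.
Solving: C = 4, A = -1, then B = 3.
So s_i = -1·i + 3 + 4·2^i; at i=15 this is 131060.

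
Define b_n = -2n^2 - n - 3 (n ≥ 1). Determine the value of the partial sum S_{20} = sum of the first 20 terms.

-6010

Over n = 1..20: Σn = 210, Σn² = 2870.
Total = (-2)·2870 + (-1)·210 + (-3)·20 = -6010.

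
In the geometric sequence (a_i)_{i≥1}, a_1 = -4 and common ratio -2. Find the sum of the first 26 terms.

a_i = (-4)·(-2)^(i-1).
S = (-4)·((-2)^26 - 1)/(-2 - 1) = (-4)·(67108864 - 1)/(-3) = 89478484.

89478484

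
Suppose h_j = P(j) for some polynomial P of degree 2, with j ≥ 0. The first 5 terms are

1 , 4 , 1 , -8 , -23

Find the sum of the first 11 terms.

-814

1st diffs: 3, -3, -9, -15.
2nd diffs: -6, -6, -6 (constant).
Newton forward-difference form: h_j = 1 + 3·C(j,1) + (-6)·C(j,2).
Continuing: …, -44, -71, -104, -143, …, h_{10} = -239.
Summing j = 0..10 (11 terms) gives -814.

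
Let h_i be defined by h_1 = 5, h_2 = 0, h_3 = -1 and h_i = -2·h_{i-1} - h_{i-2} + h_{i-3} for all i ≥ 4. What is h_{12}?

Iterate the recurrence:
h_4 = 7, h_5 = -13, h_6 = 18, h_7 = -16, h_8 = 1, h_9 = 32, h_{10} = -81, h_{11} = 131, h_{12} = -149.

-149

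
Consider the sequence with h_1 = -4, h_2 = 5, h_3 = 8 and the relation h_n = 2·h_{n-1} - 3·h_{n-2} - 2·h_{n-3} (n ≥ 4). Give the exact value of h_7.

Iterate the recurrence:
h_4 = 9;  h_5 = -16;  h_6 = -75;  h_7 = -120.

-120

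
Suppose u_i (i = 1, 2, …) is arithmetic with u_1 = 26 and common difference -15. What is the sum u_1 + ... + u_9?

-306

u_i = 26 + (i - 1)·(-15).
u_9 = -94; S = 9·(26 + (-94))/2 = -306.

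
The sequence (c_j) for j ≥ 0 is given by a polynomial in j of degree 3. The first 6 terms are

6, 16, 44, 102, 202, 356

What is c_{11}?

1st diffs: 10, 28, 58, 100, 154.
2nd diffs: 18, 30, 42, 54.
3rd diffs: 12, 12, 12 (constant).
Newton forward-difference form: c_j = 6 + 10·C(j,1) + 18·C(j,2) + 12·C(j,3).
At j = 11: j = 11, so c_{11} = 6 + 110 + 990 + 1980 = 3086.

3086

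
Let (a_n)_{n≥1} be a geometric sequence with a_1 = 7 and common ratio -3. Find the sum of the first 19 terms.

2033957569

a_n = 7·(-3)^(n-1).
S = 7·((-3)^19 - 1)/(-3 - 1) = 7·(-1162261467 - 1)/(-4) = 2033957569.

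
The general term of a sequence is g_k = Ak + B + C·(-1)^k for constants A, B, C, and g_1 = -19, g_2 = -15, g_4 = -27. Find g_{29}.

-187

The three given values yield: A + B - C = -19; 2A + B + C = -15; 4A + B + C = -27.
Subtracting the first from the second: A + 2C = 4.
Subtracting the second from the third: 2A = -12.
Solving: C = 5, A = -6, then B = -8.
Therefore g_{29} = -174 + (-8) + 5·(-1) = -187.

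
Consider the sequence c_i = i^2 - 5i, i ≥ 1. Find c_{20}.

c_{20} = 1·20^2 - 5·20 = 300.

300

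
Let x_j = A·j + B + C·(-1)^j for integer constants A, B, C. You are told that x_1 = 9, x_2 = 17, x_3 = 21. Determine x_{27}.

165

At j = 1, 2, 3: A + B - C = 9; 2A + B + C = 17; 3A + B - C = 21.
Subtracting the first from the second: A + 2C = 8.
Subtracting the second from the third: A - 2C = 4.
Solving: C = 1, A = 6, then B = 4.
Hence x_{27} = 6·27 + 4 + 1·(-1) = 165.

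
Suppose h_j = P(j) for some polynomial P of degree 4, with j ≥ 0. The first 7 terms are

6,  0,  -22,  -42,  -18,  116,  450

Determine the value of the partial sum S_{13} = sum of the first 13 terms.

1st diffs: -6, -22, -20, 24, 134, 334.
2nd diffs: -16, 2, 44, 110, 200.
3rd diffs: 18, 42, 66, 90.
4th diffs: 24, 24, 24 (constant).
So h_j = j^4 - 3j^3 - 6j^2 + 2j + 6.
Continuing: …, 1098, 2198, 3912, 6426, …, h_{12} = 14718.
Summing j = 0..12 (13 terms) gives 38792.

38792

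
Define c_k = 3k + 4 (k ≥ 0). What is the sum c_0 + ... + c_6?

91

Over k = 0..6: Σk = 21.
Total = (3)·21 + (4)·7 = 91.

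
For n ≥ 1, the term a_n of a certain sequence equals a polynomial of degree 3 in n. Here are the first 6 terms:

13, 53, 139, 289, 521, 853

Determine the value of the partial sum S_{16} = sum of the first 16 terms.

1st diffs: 40, 86, 150, 232, 332.
2nd diffs: 46, 64, 82, 100.
3rd diffs: 18, 18, 18 (constant).
So a_n = 3n^3 + 5n^2 + 4n + 1.
Continuing: …, 1303, 1889, 2629, 3541, …, a_{16} = 13633.
Summing n = 1..16 (16 terms) gives 63528.

63528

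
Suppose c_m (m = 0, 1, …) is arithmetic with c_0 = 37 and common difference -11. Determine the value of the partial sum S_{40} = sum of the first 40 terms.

-7100

c_m = 37 + (m - 0)·(-11).
c_{39} = -392; S = 40·(37 + (-392))/2 = -7100.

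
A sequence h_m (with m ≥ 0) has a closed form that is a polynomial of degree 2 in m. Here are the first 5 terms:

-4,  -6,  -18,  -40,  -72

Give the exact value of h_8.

1st diffs: -2, -12, -22, -32.
2nd diffs: -10, -10, -10 (constant).
So h_m = -5m^2 + 3m - 4.
Evaluating at m = 8 gives h_8 = -300.

-300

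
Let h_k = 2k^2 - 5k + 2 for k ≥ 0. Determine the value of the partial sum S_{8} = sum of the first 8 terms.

Over k = 0..7: Σk = 28, Σk² = 140.
Total = (2)·140 + (-5)·28 + (2)·8 = 156.

156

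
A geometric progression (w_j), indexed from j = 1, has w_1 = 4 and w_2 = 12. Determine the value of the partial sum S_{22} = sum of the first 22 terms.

62762119216

Common ratio r = 3.
w_j = 4·3^(j-1).
S = 4·(3^22 - 1)/(3 - 1) = 4·(31381059609 - 1)/(2) = 62762119216.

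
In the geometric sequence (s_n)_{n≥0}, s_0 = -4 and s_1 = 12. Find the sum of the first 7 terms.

Common ratio r = -3.
s_n = (-4)·(-3)^(n-0).
S = (-4)·((-3)^7 - 1)/(-3 - 1) = (-4)·(-2187 - 1)/(-4) = -2188.

-2188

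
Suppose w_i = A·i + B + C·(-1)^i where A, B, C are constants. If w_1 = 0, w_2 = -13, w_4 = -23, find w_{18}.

Plug in i = 1, 2, 4: A + B - C = 0; 2A + B + C = -13; 4A + B + C = -23.
Subtracting the first from the second: A + 2C = -13.
Subtracting the second from the third: 2A = -10.
Solving: C = -4, A = -5, then B = 1.
So w_i = -5·i + 1 + (-4)·(-1)^i; at i=18 this is -93.

-93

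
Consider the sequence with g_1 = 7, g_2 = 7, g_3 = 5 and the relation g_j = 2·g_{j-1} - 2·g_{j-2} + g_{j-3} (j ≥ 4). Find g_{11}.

3

Applying the relation repeatedly:
g_4 = 3  g_5 = 3  g_6 = 5  g_7 = 7  g_8 = 7  g_9 = 5  g_{10} = 3  g_{11} = 3.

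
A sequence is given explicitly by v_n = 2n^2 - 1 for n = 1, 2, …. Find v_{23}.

1057

v_{23} = 2·23^2 - 1 = 1057.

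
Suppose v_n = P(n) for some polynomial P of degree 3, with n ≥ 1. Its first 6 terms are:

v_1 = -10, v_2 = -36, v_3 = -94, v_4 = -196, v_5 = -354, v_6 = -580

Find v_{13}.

-5074

1st diffs: -26, -58, -102, -158, -226.
2nd diffs: -32, -44, -56, -68.
3rd diffs: -12, -12, -12 (constant).
So v_n = -2n^3 - 4n^2 - 4.
Evaluating at n = 13 gives v_{13} = -5074.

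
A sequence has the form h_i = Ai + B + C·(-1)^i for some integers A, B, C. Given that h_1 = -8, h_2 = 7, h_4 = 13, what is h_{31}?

82

Plug in i = 1, 2, 4: A + B - C = -8; 2A + B + C = 7; 4A + B + C = 13.
Subtracting the first from the second: A + 2C = 15.
Subtracting the second from the third: 2A = 6.
Solving: C = 6, A = 3, then B = -5.
Therefore h_{31} = 93 + (-5) + 6·(-1) = 82.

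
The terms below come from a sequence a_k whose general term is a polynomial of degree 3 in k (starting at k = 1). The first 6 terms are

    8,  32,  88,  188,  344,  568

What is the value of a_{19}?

15128

1st diffs: 24, 56, 100, 156, 224.
2nd diffs: 32, 44, 56, 68.
3rd diffs: 12, 12, 12 (constant).
Newton forward-difference form: a_k = 8 + 24·C(k-1,1) + 32·C(k-1,2) + 12·C(k-1,3).
At k = 19: k-1 = 18, so a_{19} = 8 + 432 + 4896 + 9792 = 15128.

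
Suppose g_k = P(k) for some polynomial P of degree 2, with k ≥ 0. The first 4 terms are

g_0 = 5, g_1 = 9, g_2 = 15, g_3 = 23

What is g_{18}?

1st diffs: 4, 6, 8.
2nd diffs: 2, 2 (constant).
Newton forward-difference form: g_k = 5 + 4·C(k,1) + 2·C(k,2).
At k = 18: k = 18, so g_{18} = 5 + 72 + 306 = 383.

383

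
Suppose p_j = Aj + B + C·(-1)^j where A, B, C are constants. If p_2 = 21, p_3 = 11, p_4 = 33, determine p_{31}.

Write the equations: 2A + B + C = 21; 3A + B - C = 11; 4A + B + C = 33.
Subtracting the first from the second: A - 2C = -10.
Subtracting the second from the third: A + 2C = 22.
Solving: C = 8, A = 6, then B = 1.
So p_j = 6·j + 1 + 8·(-1)^j; at j=31 this is 179.

179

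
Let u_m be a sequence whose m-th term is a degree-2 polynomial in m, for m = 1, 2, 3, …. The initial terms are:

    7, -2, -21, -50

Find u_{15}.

1st diffs: -9, -19, -29.
2nd diffs: -10, -10 (constant).
Newton forward-difference form: u_m = 7 + (-9)·C(m-1,1) + (-10)·C(m-1,2).
At m = 15: m-1 = 14, so u_{15} = 7 - 126 - 910 = -1029.

-1029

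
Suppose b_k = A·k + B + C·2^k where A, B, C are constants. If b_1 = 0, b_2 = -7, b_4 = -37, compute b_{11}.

The three given values yield: A + B + 2C = 0; 2A + B + 4C = -7; 4A + B + 16C = -37.
Subtracting the first from the second: A + 2C = -7.
Subtracting the second from the third: 2A + 12C = -30.
Solving: C = -2, A = -3, then B = 7.
Therefore b_{11} = -33 + 7 + (-2)·2048 = -4122.

-4122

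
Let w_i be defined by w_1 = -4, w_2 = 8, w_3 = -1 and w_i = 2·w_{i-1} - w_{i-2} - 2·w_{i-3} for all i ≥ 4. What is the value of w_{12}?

w_4 = -2; w_5 = -19; w_6 = -34; w_7 = -45; w_8 = -18; w_9 = 77; w_{10} = 262; w_{11} = 483; w_{12} = 550.

550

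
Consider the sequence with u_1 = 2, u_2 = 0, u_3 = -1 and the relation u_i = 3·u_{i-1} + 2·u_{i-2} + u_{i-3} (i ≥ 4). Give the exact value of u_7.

-65

Compute successive terms:
u_4 = -1; u_5 = -5; u_6 = -18; u_7 = -65.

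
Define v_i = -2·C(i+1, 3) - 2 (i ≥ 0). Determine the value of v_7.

-114

C(8, 3) = 56, so v_7 = -114.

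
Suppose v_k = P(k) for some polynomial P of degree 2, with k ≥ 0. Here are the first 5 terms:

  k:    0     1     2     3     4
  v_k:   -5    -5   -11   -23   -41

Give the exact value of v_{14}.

1st diffs: 0, -6, -12, -18.
2nd diffs: -6, -6, -6 (constant).
So v_k = -3k^2 + 3k - 5.
Evaluating at k = 14 gives v_{14} = -551.

-551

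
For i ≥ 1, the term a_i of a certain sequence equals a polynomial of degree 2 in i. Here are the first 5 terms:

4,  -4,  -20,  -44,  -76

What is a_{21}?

-1676

1st diffs: -8, -16, -24, -32.
2nd diffs: -8, -8, -8 (constant).
So a_i = -4i^2 + 4i + 4.
Evaluating at i = 21 gives a_{21} = -1676.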